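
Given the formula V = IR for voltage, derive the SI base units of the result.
Units of each symbol in V = IR:
  I (current): A
  R (resistance, in ohms): kg·m²/(s³·A²)

Multiplying the contributions: [A] · [kg·m²/(s³·A²)]
Adding exponents of each base unit: kg: 1, m: 2, s: -3, A: -1
SI base units of voltage: kg·m²/(s³·A)

Answer: kg·m²/(s³·A)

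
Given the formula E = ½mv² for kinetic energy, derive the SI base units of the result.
Units of each symbol in E = ½mv²:
  m (mass): kg
  v (speed): m/s  → to the power 2, contributes m²/s²
  The factor ½ is dimensionless.

Multiplying the contributions: [kg] · [m²/s²]
Adding exponents of each base unit: kg: 1, m: 2, s: -2
SI base units of kinetic energy: kg·m²/s²

Answer: kg·m²/s²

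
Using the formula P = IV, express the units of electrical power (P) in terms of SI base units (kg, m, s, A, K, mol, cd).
Units of each symbol in P = IV:
  I (current): A
  V (voltage, in volts): kg·m²/(s³·A)

Multiplying the contributions: [A] · [kg·m²/(s³·A)]
Adding exponents of each base unit: kg: 1, m: 2, s: -3
SI base units of electrical power: kg·m²/s³

Answer: kg·m²/s³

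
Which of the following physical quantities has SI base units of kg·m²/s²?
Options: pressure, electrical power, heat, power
Checking the SI base units of each option:
  pressure (P = F/A): kg/(m·s²)  ✗
  electrical power (P = IV): kg·m²/s³  ✗
  heat (Q = mcΔT): kg·m²/s²  ✓ matches
  power (P = W/t): kg·m²/s³  ✗

Only heat has units kg·m²/s².

Answer: heat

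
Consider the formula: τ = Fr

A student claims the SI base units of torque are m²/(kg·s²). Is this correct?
Units of each symbol in τ = Fr:
  F (force): kg·m/s²
  r (lever arm): m

Multiplying the contributions: [kg·m/s²] · [m]
Adding exponents of each base unit: kg: 1, m: 2, s: -2
SI base units of torque: kg·m²/s²

The claimed units m²/(kg·s²) (exponents kg: -1, m: 2, s: -2) do not match the derived units kg·m²/s² (exponents kg: 1, m: 2, s: -2), so the claim is incorrect.

Answer: No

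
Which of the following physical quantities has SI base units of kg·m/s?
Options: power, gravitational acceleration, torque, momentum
Checking the SI base units of each option:
  power (P = W/t): kg·m²/s³  ✗
  gravitational acceleration (g = GM/r²): m/s²  ✗
  torque (τ = Fr): kg·m²/s²  ✗
  momentum (p = mv): kg·m/s  ✓ matches

Only momentum has units kg·m/s.

Answer: momentum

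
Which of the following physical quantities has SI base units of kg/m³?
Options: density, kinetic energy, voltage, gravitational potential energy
Checking the SI base units of each option:
  density (ρ = m/V): kg/m³  ✓ matches
  kinetic energy (E = ½mv²): kg·m²/s²  ✗
  voltage (V = IR): kg·m²/(s³·A)  ✗
  gravitational potential energy (U = -GMm/r): kg·m²/s²  ✗

Only density has units kg/m³.

Answer: density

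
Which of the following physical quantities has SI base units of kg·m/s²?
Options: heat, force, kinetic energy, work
Checking the SI base units of each option:
  heat (Q = mcΔT): kg·m²/s²  ✗
  force (F = ma): kg·m/s²  ✓ matches
  kinetic energy (E = ½mv²): kg·m²/s²  ✗
  work (W = Fd): kg·m²/s²  ✗

Only force has units kg·m/s².

Answer: force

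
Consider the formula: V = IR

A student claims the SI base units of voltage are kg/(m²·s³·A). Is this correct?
Units of each symbol in V = IR:
  I (current): A
  R (resistance, in ohms): kg·m²/(s³·A²)

Multiplying the contributions: [A] · [kg·m²/(s³·A²)]
Adding exponents of each base unit: kg: 1, m: 2, s: -3, A: -1
SI base units of voltage: kg·m²/(s³·A)

The claimed units kg/(m²·s³·A) (exponents kg: 1, m: -2, s: -3, A: -1) do not match the derived units kg·m²/(s³·A) (exponents kg: 1, m: 2, s: -3, A: -1), so the claim is incorrect.

Answer: No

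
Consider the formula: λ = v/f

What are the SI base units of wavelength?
Units of each symbol in λ = v/f:
  v (wave speed): m/s
  f (frequency): 1/s  → in the denominator, contributes s

Multiplying the contributions: [m/s] · [s]
Adding exponents of each base unit: m: 1
SI base units of wavelength: m

Answer: m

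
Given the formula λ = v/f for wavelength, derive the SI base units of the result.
Units of each symbol in λ = v/f:
  v (wave speed): m/s
  f (frequency): 1/s  → in the denominator, contributes s

Multiplying the contributions: [m/s] · [s]
Adding exponents of each base unit: m: 1
SI base units of wavelength: m

Answer: m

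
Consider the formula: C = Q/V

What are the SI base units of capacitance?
Units of each symbol in C = Q/V:
  Q (charge, in coulombs): s·A
  V (voltage, in volts): kg·m²/(s³·A)  → in the denominator, contributes s³·A/(kg·m²)

Multiplying the contributions: [s·A] · [s³·A/(kg·m²)]
Adding exponents of each base unit: kg: -1, m: -2, s: 4, A: 2
SI base units of capacitance: s⁴·A²/(kg·m²)

Answer: s⁴·A²/(kg·m²)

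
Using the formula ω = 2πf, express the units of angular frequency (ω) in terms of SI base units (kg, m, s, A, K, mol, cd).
Units of each symbol in ω = 2πf:
  f (frequency): 1/s
  The factor 2π is dimensionless.

Multiplying the contributions: [1/s]
Adding exponents of each base unit: s: -1
SI base units of angular frequency: 1/s

Answer: 1/s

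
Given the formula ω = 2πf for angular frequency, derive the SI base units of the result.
Units of each symbol in ω = 2πf:
  f (frequency): 1/s
  The factor 2π is dimensionless.

Multiplying the contributions: [1/s]
Adding exponents of each base unit: s: -1
SI base units of angular frequency: 1/s

Answer: 1/s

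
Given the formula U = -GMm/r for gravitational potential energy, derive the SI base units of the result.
Units of each symbol in U = -GMm/r:
  G (gravitational constant): m³/(kg·s²)
  M (mass): kg
  m (mass): kg
  r (distance): m  → in the denominator, contributes 1/m
  The minus sign does not affect the units.

Multiplying the contributions: [m³/(kg·s²)] · [kg] · [kg] · [1/m]
Adding exponents of each base unit: kg: 1, m: 2, s: -2
SI base units of gravitational potential energy: kg·m²/s²

Answer: kg·m²/s²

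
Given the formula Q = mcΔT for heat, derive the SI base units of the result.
Units of each symbol in Q = mcΔT:
  m (mass): kg
  c (specific heat capacity, in J/(kg·K)): m²/(s²·K)
  ΔT (temperature change): K

Multiplying the contributions: [kg] · [m²/(s²·K)] · [K]
Adding exponents of each base unit: kg: 1, m: 2, s: -2
SI base units of heat: kg·m²/s²

Answer: kg·m²/s²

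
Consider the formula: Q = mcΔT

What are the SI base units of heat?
Units of each symbol in Q = mcΔT:
  m (mass): kg
  c (specific heat capacity, in J/(kg·K)): m²/(s²·K)
  ΔT (temperature change): K

Multiplying the contributions: [kg] · [m²/(s²·K)] · [K]
Adding exponents of each base unit: kg: 1, m: 2, s: -2
SI base units of heat: kg·m²/s²

Answer: kg·m²/s²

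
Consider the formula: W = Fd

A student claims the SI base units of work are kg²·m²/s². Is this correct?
Units of each symbol in W = Fd:
  F (force): kg·m/s²
  d (displacement): m

Multiplying the contributions: [kg·m/s²] · [m]
Adding exponents of each base unit: kg: 1, m: 2, s: -2
SI base units of work: kg·m²/s²

The claimed units kg²·m²/s² (exponents kg: 2, m: 2, s: -2) do not match the derived units kg·m²/s² (exponents kg: 1, m: 2, s: -2), so the claim is incorrect.

Answer: No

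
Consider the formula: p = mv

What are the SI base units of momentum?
Units of each symbol in p = mv:
  m (mass): kg
  v (velocity): m/s

Multiplying the contributions: [kg] · [m/s]
Adding exponents of each base unit: kg: 1, m: 1, s: -1
SI base units of momentum: kg·m/s

Answer: kg·m/s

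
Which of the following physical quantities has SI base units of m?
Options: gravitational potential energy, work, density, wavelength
Checking the SI base units of each option:
  gravitational potential energy (U = -GMm/r): kg·m²/s²  ✗
  work (W = Fd): kg·m²/s²  ✗
  density (ρ = m/V): kg/m³  ✗
  wavelength (λ = v/f): m  ✓ matches

Only wavelength has units m.

Answer: wavelength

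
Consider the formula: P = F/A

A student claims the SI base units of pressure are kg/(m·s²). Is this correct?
Units of each symbol in P = F/A:
  F (force): kg·m/s²
  A (area): m²  → in the denominator, contributes 1/m²

Multiplying the contributions: [kg·m/s²] · [1/m²]
Adding exponents of each base unit: kg: 1, m: -1, s: -2
SI base units of pressure: kg/(m·s²)

The claimed units kg/(m·s²) match the derived units, so the claim is correct.

Answer: Yes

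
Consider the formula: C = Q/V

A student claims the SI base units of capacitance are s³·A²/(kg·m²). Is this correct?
Units of each symbol in C = Q/V:
  Q (charge, in coulombs): s·A
  V (voltage, in volts): kg·m²/(s³·A)  → in the denominator, contributes s³·A/(kg·m²)

Multiplying the contributions: [s·A] · [s³·A/(kg·m²)]
Adding exponents of each base unit: kg: -1, m: -2, s: 4, A: 2
SI base units of capacitance: s⁴·A²/(kg·m²)

The claimed units s³·A²/(kg·m²) (exponents kg: -1, m: -2, s: 3, A: 2) do not match the derived units s⁴·A²/(kg·m²) (exponents kg: -1, m: -2, s: 4, A: 2), so the claim is incorrect.

Answer: No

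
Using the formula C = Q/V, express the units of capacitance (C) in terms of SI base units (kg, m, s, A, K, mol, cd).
Units of each symbol in C = Q/V:
  Q (charge, in coulombs): s·A
  V (voltage, in volts): kg·m²/(s³·A)  → in the denominator, contributes s³·A/(kg·m²)

Multiplying the contributions: [s·A] · [s³·A/(kg·m²)]
Adding exponents of each base unit: kg: -1, m: -2, s: 4, A: 2
SI base units of capacitance: s⁴·A²/(kg·m²)

Answer: s⁴·A²/(kg·m²)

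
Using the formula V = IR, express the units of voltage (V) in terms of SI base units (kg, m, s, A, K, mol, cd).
Units of each symbol in V = IR:
  I (current): A
  R (resistance, in ohms): kg·m²/(s³·A²)

Multiplying the contributions: [A] · [kg·m²/(s³·A²)]
Adding exponents of each base unit: kg: 1, m: 2, s: -3, A: -1
SI base units of voltage: kg·m²/(s³·A)

Answer: kg·m²/(s³·A)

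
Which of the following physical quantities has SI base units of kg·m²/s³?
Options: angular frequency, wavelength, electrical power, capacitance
Checking the SI base units of each option:
  angular frequency (ω = 2πf): 1/s  ✗
  wavelength (λ = v/f): m  ✗
  electrical power (P = IV): kg·m²/s³  ✓ matches
  capacitance (C = Q/V): s⁴·A²/(kg·m²)  ✗

Only electrical power has units kg·m²/s³.

Answer: electrical power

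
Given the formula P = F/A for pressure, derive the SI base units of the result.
Units of each symbol in P = F/A:
  F (force): kg·m/s²
  A (area): m²  → in the denominator, contributes 1/m²

Multiplying the contributions: [kg·m/s²] · [1/m²]
Adding exponents of each base unit: kg: 1, m: -1, s: -2
SI base units of pressure: kg/(m·s²)

Answer: kg/(m·s²)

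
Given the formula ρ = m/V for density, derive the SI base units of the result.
Units of each symbol in ρ = m/V:
  m (mass): kg
  V (volume): m³  → in the denominator, contributes 1/m³

Multiplying the contributions: [kg] · [1/m³]
Adding exponents of each base unit: kg: 1, m: -3
SI base units of density: kg/m³

Answer: kg/m³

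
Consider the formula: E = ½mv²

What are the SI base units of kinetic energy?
Units of each symbol in E = ½mv²:
  m (mass): kg
  v (speed): m/s  → to the power 2, contributes m²/s²
  The factor ½ is dimensionless.

Multiplying the contributions: [kg] · [m²/s²]
Adding exponents of each base unit: kg: 1, m: 2, s: -2
SI base units of kinetic energy: kg·m²/s²

Answer: kg·m²/s²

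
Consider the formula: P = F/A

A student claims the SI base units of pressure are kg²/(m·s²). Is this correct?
Units of each symbol in P = F/A:
  F (force): kg·m/s²
  A (area): m²  → in the denominator, contributes 1/m²

Multiplying the contributions: [kg·m/s²] · [1/m²]
Adding exponents of each base unit: kg: 1, m: -1, s: -2
SI base units of pressure: kg/(m·s²)

The claimed units kg²/(m·s²) (exponents kg: 2, m: -1, s: -2) do not match the derived units kg/(m·s²) (exponents kg: 1, m: -1, s: -2), so the claim is incorrect.

Answer: No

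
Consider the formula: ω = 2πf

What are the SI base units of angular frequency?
Units of each symbol in ω = 2πf:
  f (frequency): 1/s
  The factor 2π is dimensionless.

Multiplying the contributions: [1/s]
Adding exponents of each base unit: s: -1
SI base units of angular frequency: 1/s

Answer: 1/s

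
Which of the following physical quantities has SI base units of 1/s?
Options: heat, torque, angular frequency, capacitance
Checking the SI base units of each option:
  heat (Q = mcΔT): kg·m²/s²  ✗
  torque (τ = Fr): kg·m²/s²  ✗
  angular frequency (ω = 2πf): 1/s  ✓ matches
  capacitance (C = Q/V): s⁴·A²/(kg·m²)  ✗

Only angular frequency has units 1/s.

Answer: angular frequency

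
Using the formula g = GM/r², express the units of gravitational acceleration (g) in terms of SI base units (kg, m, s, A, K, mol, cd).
Units of each symbol in g = GM/r²:
  G (gravitational constant): m³/(kg·s²)
  M (mass): kg
  r (distance): m  → to the power 2 in the denominator, contributes 1/m²

Multiplying the contributions: [m³/(kg·s²)] · [kg] · [1/m²]
Adding exponents of each base unit: m: 1, s: -2
SI base units of gravitational acceleration: m/s²

Answer: m/s²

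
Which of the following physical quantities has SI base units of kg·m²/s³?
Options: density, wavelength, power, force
Checking the SI base units of each option:
  density (ρ = m/V): kg/m³  ✗
  wavelength (λ = v/f): m  ✗
  power (P = W/t): kg·m²/s³  ✓ matches
  force (F = ma): kg·m/s²  ✗

Only power has units kg·m²/s³.

Answer: power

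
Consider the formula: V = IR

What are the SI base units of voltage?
Units of each symbol in V = IR:
  I (current): A
  R (resistance, in ohms): kg·m²/(s³·A²)

Multiplying the contributions: [A] · [kg·m²/(s³·A²)]
Adding exponents of each base unit: kg: 1, m: 2, s: -3, A: -1
SI base units of voltage: kg·m²/(s³·A)

Answer: kg·m²/(s³·A)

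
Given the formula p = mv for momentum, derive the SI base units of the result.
Units of each symbol in p = mv:
  m (mass): kg
  v (velocity): m/s

Multiplying the contributions: [kg] · [m/s]
Adding exponents of each base unit: kg: 1, m: 1, s: -1
SI base units of momentum: kg·m/s

Answer: kg·m/s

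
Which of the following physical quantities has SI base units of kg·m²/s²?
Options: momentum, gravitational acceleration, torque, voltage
Checking the SI base units of each option:
  momentum (p = mv): kg·m/s  ✗
  gravitational acceleration (g = GM/r²): m/s²  ✗
  torque (τ = Fr): kg·m²/s²  ✓ matches
  voltage (V = IR): kg·m²/(s³·A)  ✗

Only torque has units kg·m²/s².

Answer: torque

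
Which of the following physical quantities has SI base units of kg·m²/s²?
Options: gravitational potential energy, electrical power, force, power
Checking the SI base units of each option:
  gravitational potential energy (U = -GMm/r): kg·m²/s²  ✓ matches
  electrical power (P = IV): kg·m²/s³  ✗
  force (F = ma): kg·m/s²  ✗
  power (P = W/t): kg·m²/s³  ✗

Only gravitational potential energy has units kg·m²/s².

Answer: gravitational potential energy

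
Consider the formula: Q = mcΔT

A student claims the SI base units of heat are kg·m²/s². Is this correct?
Units of each symbol in Q = mcΔT:
  m (mass): kg
  c (specific heat capacity, in J/(kg·K)): m²/(s²·K)
  ΔT (temperature change): K

Multiplying the contributions: [kg] · [m²/(s²·K)] · [K]
Adding exponents of each base unit: kg: 1, m: 2, s: -2
SI base units of heat: kg·m²/s²

The claimed units kg·m²/s² match the derived units, so the claim is correct.

Answer: Yes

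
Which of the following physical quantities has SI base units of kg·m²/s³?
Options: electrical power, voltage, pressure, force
Checking the SI base units of each option:
  electrical power (P = IV): kg·m²/s³  ✓ matches
  voltage (V = IR): kg·m²/(s³·A)  ✗
  pressure (P = F/A): kg/(m·s²)  ✗
  force (F = ma): kg·m/s²  ✗

Only electrical power has units kg·m²/s³.

Answer: electrical power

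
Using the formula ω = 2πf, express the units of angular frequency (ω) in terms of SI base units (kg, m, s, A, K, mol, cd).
Units of each symbol in ω = 2πf:
  f (frequency): 1/s
  The factor 2π is dimensionless.

Multiplying the contributions: [1/s]
Adding exponents of each base unit: s: -1
SI base units of angular frequency: 1/s

Answer: 1/s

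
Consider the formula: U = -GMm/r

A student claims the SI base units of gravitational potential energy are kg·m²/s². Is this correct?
Units of each symbol in U = -GMm/r:
  G (gravitational constant): m³/(kg·s²)
  M (mass): kg
  m (mass): kg
  r (distance): m  → in the denominator, contributes 1/m
  The minus sign does not affect the units.

Multiplying the contributions: [m³/(kg·s²)] · [kg] · [kg] · [1/m]
Adding exponents of each base unit: kg: 1, m: 2, s: -2
SI base units of gravitational potential energy: kg·m²/s²

The claimed units kg·m²/s² match the derived units, so the claim is correct.

Answer: Yes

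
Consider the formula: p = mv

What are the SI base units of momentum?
Units of each symbol in p = mv:
  m (mass): kg
  v (velocity): m/s

Multiplying the contributions: [kg] · [m/s]
Adding exponents of each base unit: kg: 1, m: 1, s: -1
SI base units of momentum: kg·m/s

Answer: kg·m/s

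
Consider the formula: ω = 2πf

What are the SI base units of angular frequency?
Units of each symbol in ω = 2πf:
  f (frequency): 1/s
  The factor 2π is dimensionless.

Multiplying the contributions: [1/s]
Adding exponents of each base unit: s: -1
SI base units of angular frequency: 1/s

Answer: 1/s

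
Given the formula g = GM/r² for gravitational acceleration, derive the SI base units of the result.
Units of each symbol in g = GM/r²:
  G (gravitational constant): m³/(kg·s²)
  M (mass): kg
  r (distance): m  → to the power 2 in the denominator, contributes 1/m²

Multiplying the contributions: [m³/(kg·s²)] · [kg] · [1/m²]
Adding exponents of each base unit: m: 1, s: -2
SI base units of gravitational acceleration: m/s²

Answer: m/s²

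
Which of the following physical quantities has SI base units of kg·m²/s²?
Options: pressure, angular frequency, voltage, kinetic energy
Checking the SI base units of each option:
  pressure (P = F/A): kg/(m·s²)  ✗
  angular frequency (ω = 2πf): 1/s  ✗
  voltage (V = IR): kg·m²/(s³·A)  ✗
  kinetic energy (E = ½mv²): kg·m²/s²  ✓ matches

Only kinetic energy has units kg·m²/s².

Answer: kinetic energy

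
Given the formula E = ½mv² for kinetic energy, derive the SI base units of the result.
Units of each symbol in E = ½mv²:
  m (mass): kg
  v (speed): m/s  → to the power 2, contributes m²/s²
  The factor ½ is dimensionless.

Multiplying the contributions: [kg] · [m²/s²]
Adding exponents of each base unit: kg: 1, m: 2, s: -2
SI base units of kinetic energy: kg·m²/s²

Answer: kg·m²/s²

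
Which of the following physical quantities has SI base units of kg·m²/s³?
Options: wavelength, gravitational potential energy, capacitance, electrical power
Checking the SI base units of each option:
  wavelength (λ = v/f): m  ✗
  gravitational potential energy (U = -GMm/r): kg·m²/s²  ✗
  capacitance (C = Q/V): s⁴·A²/(kg·m²)  ✗
  electrical power (P = IV): kg·m²/s³  ✓ matches

Only electrical power has units kg·m²/s³.

Answer: electrical power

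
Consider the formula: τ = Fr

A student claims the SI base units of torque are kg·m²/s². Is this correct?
Units of each symbol in τ = Fr:
  F (force): kg·m/s²
  r (lever arm): m

Multiplying the contributions: [kg·m/s²] · [m]
Adding exponents of each base unit: kg: 1, m: 2, s: -2
SI base units of torque: kg·m²/s²

The claimed units kg·m²/s² match the derived units, so the claim is correct.

Answer: Yes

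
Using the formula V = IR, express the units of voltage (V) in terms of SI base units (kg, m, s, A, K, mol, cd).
Units of each symbol in V = IR:
  I (current): A
  R (resistance, in ohms): kg·m²/(s³·A²)

Multiplying the contributions: [A] · [kg·m²/(s³·A²)]
Adding exponents of each base unit: kg: 1, m: 2, s: -3, A: -1
SI base units of voltage: kg·m²/(s³·A)

Answer: kg·m²/(s³·A)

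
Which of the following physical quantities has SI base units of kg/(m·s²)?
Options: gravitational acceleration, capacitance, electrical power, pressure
Checking the SI base units of each option:
  gravitational acceleration (g = GM/r²): m/s²  ✗
  capacitance (C = Q/V): s⁴·A²/(kg·m²)  ✗
  electrical power (P = IV): kg·m²/s³  ✗
  pressure (P = F/A): kg/(m·s²)  ✓ matches

Only pressure has units kg/(m·s²).

Answer: pressure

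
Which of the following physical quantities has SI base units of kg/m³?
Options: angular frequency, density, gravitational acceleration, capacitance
Checking the SI base units of each option:
  angular frequency (ω = 2πf): 1/s  ✗
  density (ρ = m/V): kg/m³  ✓ matches
  gravitational acceleration (g = GM/r²): m/s²  ✗
  capacitance (C = Q/V): s⁴·A²/(kg·m²)  ✗

Only density has units kg/m³.

Answer: density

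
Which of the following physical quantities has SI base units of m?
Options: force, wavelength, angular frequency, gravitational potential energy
Checking the SI base units of each option:
  force (F = ma): kg·m/s²  ✗
  wavelength (λ = v/f): m  ✓ matches
  angular frequency (ω = 2πf): 1/s  ✗
  gravitational potential energy (U = -GMm/r): kg·m²/s²  ✗

Only wavelength has units m.

Answer: wavelength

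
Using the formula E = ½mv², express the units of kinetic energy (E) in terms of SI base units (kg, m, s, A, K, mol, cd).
Units of each symbol in E = ½mv²:
  m (mass): kg
  v (speed): m/s  → to the power 2, contributes m²/s²
  The factor ½ is dimensionless.

Multiplying the contributions: [kg] · [m²/s²]
Adding exponents of each base unit: kg: 1, m: 2, s: -2
SI base units of kinetic energy: kg·m²/s²

Answer: kg·m²/s²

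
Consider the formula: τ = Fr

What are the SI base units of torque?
Units of each symbol in τ = Fr:
  F (force): kg·m/s²
  r (lever arm): m

Multiplying the contributions: [kg·m/s²] · [m]
Adding exponents of each base unit: kg: 1, m: 2, s: -2
SI base units of torque: kg·m²/s²

Answer: kg·m²/s²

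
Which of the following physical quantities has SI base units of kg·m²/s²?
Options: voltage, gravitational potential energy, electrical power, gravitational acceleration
Checking the SI base units of each option:
  voltage (V = IR): kg·m²/(s³·A)  ✗
  gravitational potential energy (U = -GMm/r): kg·m²/s²  ✓ matches
  electrical power (P = IV): kg·m²/s³  ✗
  gravitational acceleration (g = GM/r²): m/s²  ✗

Only gravitational potential energy has units kg·m²/s².

Answer: gravitational potential energy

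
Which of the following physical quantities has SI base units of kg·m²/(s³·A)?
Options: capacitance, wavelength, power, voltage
Checking the SI base units of each option:
  capacitance (C = Q/V): s⁴·A²/(kg·m²)  ✗
  wavelength (λ = v/f): m  ✗
  power (P = W/t): kg·m²/s³  ✗
  voltage (V = IR): kg·m²/(s³·A)  ✓ matches

Only voltage has units kg·m²/(s³·A).

Answer: voltage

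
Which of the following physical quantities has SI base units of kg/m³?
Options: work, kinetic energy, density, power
Checking the SI base units of each option:
  work (W = Fd): kg·m²/s²  ✗
  kinetic energy (E = ½mv²): kg·m²/s²  ✗
  density (ρ = m/V): kg/m³  ✓ matches
  power (P = W/t): kg·m²/s³  ✗

Only density has units kg/m³.

Answer: density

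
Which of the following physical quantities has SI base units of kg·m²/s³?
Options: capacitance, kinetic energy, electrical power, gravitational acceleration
Checking the SI base units of each option:
  capacitance (C = Q/V): s⁴·A²/(kg·m²)  ✗
  kinetic energy (E = ½mv²): kg·m²/s²  ✗
  electrical power (P = IV): kg·m²/s³  ✓ matches
  gravitational acceleration (g = GM/r²): m/s²  ✗

Only electrical power has units kg·m²/s³.

Answer: electrical power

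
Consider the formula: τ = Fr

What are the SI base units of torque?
Units of each symbol in τ = Fr:
  F (force): kg·m/s²
  r (lever arm): m

Multiplying the contributions: [kg·m/s²] · [m]
Adding exponents of each base unit: kg: 1, m: 2, s: -2
SI base units of torque: kg·m²/s²

Answer: kg·m²/s²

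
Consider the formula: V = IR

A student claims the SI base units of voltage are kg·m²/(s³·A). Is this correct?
Units of each symbol in V = IR:
  I (current): A
  R (resistance, in ohms): kg·m²/(s³·A²)

Multiplying the contributions: [A] · [kg·m²/(s³·A²)]
Adding exponents of each base unit: kg: 1, m: 2, s: -3, A: -1
SI base units of voltage: kg·m²/(s³·A)

The claimed units kg·m²/(s³·A) match the derived units, so the claim is correct.

Answer: Yes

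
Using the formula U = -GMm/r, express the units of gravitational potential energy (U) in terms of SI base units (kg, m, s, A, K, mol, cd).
Units of each symbol in U = -GMm/r:
  G (gravitational constant): m³/(kg·s²)
  M (mass): kg
  m (mass): kg
  r (distance): m  → in the denominator, contributes 1/m
  The minus sign does not affect the units.

Multiplying the contributions: [m³/(kg·s²)] · [kg] · [kg] · [1/m]
Adding exponents of each base unit: kg: 1, m: 2, s: -2
SI base units of gravitational potential energy: kg·m²/s²

Answer: kg·m²/s²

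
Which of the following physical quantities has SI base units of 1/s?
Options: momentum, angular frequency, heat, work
Checking the SI base units of each option:
  momentum (p = mv): kg·m/s  ✗
  angular frequency (ω = 2πf): 1/s  ✓ matches
  heat (Q = mcΔT): kg·m²/s²  ✗
  work (W = Fd): kg·m²/s²  ✗

Only angular frequency has units 1/s.

Answer: angular frequency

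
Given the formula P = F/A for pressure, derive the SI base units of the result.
Units of each symbol in P = F/A:
  F (force): kg·m/s²
  A (area): m²  → in the denominator, contributes 1/m²

Multiplying the contributions: [kg·m/s²] · [1/m²]
Adding exponents of each base unit: kg: 1, m: -1, s: -2
SI base units of pressure: kg/(m·s²)

Answer: kg/(m·s²)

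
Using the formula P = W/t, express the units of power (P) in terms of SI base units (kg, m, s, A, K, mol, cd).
Units of each symbol in P = W/t:
  W (work): kg·m²/s²
  t (time): s  → in the denominator, contributes 1/s

Multiplying the contributions: [kg·m²/s²] · [1/s]
Adding exponents of each base unit: kg: 1, m: 2, s: -3
SI base units of power: kg·m²/s³

Answer: kg·m²/s³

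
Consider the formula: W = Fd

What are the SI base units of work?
Units of each symbol in W = Fd:
  F (force): kg·m/s²
  d (displacement): m

Multiplying the contributions: [kg·m/s²] · [m]
Adding exponents of each base unit: kg: 1, m: 2, s: -2
SI base units of work: kg·m²/s²

Answer: kg·m²/s²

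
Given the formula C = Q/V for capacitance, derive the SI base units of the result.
Units of each symbol in C = Q/V:
  Q (charge, in coulombs): s·A
  V (voltage, in volts): kg·m²/(s³·A)  → in the denominator, contributes s³·A/(kg·m²)

Multiplying the contributions: [s·A] · [s³·A/(kg·m²)]
Adding exponents of each base unit: kg: -1, m: -2, s: 4, A: 2
SI base units of capacitance: s⁴·A²/(kg·m²)

Answer: s⁴·A²/(kg·m²)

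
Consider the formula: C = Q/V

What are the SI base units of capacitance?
Units of each symbol in C = Q/V:
  Q (charge, in coulombs): s·A
  V (voltage, in volts): kg·m²/(s³·A)  → in the denominator, contributes s³·A/(kg·m²)

Multiplying the contributions: [s·A] · [s³·A/(kg·m²)]
Adding exponents of each base unit: kg: -1, m: -2, s: 4, A: 2
SI base units of capacitance: s⁴·A²/(kg·m²)

Answer: s⁴·A²/(kg·m²)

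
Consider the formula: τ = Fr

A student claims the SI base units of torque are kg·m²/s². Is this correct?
Units of each symbol in τ = Fr:
  F (force): kg·m/s²
  r (lever arm): m

Multiplying the contributions: [kg·m/s²] · [m]
Adding exponents of each base unit: kg: 1, m: 2, s: -2
SI base units of torque: kg·m²/s²

The claimed units kg·m²/s² match the derived units, so the claim is correct.

Answer: Yes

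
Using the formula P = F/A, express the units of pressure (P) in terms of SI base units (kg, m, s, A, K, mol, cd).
Units of each symbol in P = F/A:
  F (force): kg·m/s²
  A (area): m²  → in the denominator, contributes 1/m²

Multiplying the contributions: [kg·m/s²] · [1/m²]
Adding exponents of each base unit: kg: 1, m: -1, s: -2
SI base units of pressure: kg/(m·s²)

Answer: kg/(m·s²)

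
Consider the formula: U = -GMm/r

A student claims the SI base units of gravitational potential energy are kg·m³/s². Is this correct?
Units of each symbol in U = -GMm/r:
  G (gravitational constant): m³/(kg·s²)
  M (mass): kg
  m (mass): kg
  r (distance): m  → in the denominator, contributes 1/m
  The minus sign does not affect the units.

Multiplying the contributions: [m³/(kg·s²)] · [kg] · [kg] · [1/m]
Adding exponents of each base unit: kg: 1, m: 2, s: -2
SI base units of gravitational potential energy: kg·m²/s²

The claimed units kg·m³/s² (exponents kg: 1, m: 3, s: -2) do not match the derived units kg·m²/s² (exponents kg: 1, m: 2, s: -2), so the claim is incorrect.

Answer: No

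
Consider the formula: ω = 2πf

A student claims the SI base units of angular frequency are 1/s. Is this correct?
Units of each symbol in ω = 2πf:
  f (frequency): 1/s
  The factor 2π is dimensionless.

Multiplying the contributions: [1/s]
Adding exponents of each base unit: s: -1
SI base units of angular frequency: 1/s

The claimed units 1/s match the derived units, so the claim is correct.

Answer: Yes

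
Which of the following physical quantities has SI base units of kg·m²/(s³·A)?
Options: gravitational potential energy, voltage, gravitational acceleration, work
Checking the SI base units of each option:
  gravitational potential energy (U = -GMm/r): kg·m²/s²  ✗
  voltage (V = IR): kg·m²/(s³·A)  ✓ matches
  gravitational acceleration (g = GM/r²): m/s²  ✗
  work (W = Fd): kg·m²/s²  ✗

Only voltage has units kg·m²/(s³·A).

Answer: voltage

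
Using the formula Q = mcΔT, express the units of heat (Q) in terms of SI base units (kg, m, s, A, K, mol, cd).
Units of each symbol in Q = mcΔT:
  m (mass): kg
  c (specific heat capacity, in J/(kg·K)): m²/(s²·K)
  ΔT (temperature change): K

Multiplying the contributions: [kg] · [m²/(s²·K)] · [K]
Adding exponents of each base unit: kg: 1, m: 2, s: -2
SI base units of heat: kg·m²/s²

Answer: kg·m²/s²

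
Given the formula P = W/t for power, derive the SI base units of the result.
Units of each symbol in P = W/t:
  W (work): kg·m²/s²
  t (time): s  → in the denominator, contributes 1/s

Multiplying the contributions: [kg·m²/s²] · [1/s]
Adding exponents of each base unit: kg: 1, m: 2, s: -3
SI base units of power: kg·m²/s³

Answer: kg·m²/s³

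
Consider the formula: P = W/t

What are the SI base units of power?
Units of each symbol in P = W/t:
  W (work): kg·m²/s²
  t (time): s  → in the denominator, contributes 1/s

Multiplying the contributions: [kg·m²/s²] · [1/s]
Adding exponents of each base unit: kg: 1, m: 2, s: -3
SI base units of power: kg·m²/s³

Answer: kg·m²/s³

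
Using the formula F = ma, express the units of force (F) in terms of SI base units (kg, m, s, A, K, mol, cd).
Units of each symbol in F = ma:
  m (mass): kg
  a (acceleration): m/s²

Multiplying the contributions: [kg] · [m/s²]
Adding exponents of each base unit: kg: 1, m: 1, s: -2
SI base units of force: kg·m/s²

Answer: kg·m/s²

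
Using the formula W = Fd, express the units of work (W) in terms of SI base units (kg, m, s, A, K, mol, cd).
Units of each symbol in W = Fd:
  F (force): kg·m/s²
  d (displacement): m

Multiplying the contributions: [kg·m/s²] · [m]
Adding exponents of each base unit: kg: 1, m: 2, s: -2
SI base units of work: kg·m²/s²

Answer: kg·m²/s²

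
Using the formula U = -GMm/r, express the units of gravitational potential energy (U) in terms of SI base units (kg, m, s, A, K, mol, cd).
Units of each symbol in U = -GMm/r:
  G (gravitational constant): m³/(kg·s²)
  M (mass): kg
  m (mass): kg
  r (distance): m  → in the denominator, contributes 1/m
  The minus sign does not affect the units.

Multiplying the contributions: [m³/(kg·s²)] · [kg] · [kg] · [1/m]
Adding exponents of each base unit: kg: 1, m: 2, s: -2
SI base units of gravitational potential energy: kg·m²/s²

Answer: kg·m²/s²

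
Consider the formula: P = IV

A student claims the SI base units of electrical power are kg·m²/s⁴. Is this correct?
Units of each symbol in P = IV:
  I (current): A
  V (voltage, in volts): kg·m²/(s³·A)

Multiplying the contributions: [A] · [kg·m²/(s³·A)]
Adding exponents of each base unit: kg: 1, m: 2, s: -3
SI base units of electrical power: kg·m²/s³

The claimed units kg·m²/s⁴ (exponents kg: 1, m: 2, s: -4) do not match the derived units kg·m²/s³ (exponents kg: 1, m: 2, s: -3), so the claim is incorrect.

Answer: No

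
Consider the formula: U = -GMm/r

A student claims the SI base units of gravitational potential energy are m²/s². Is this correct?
Units of each symbol in U = -GMm/r:
  G (gravitational constant): m³/(kg·s²)
  M (mass): kg
  m (mass): kg
  r (distance): m  → in the denominator, contributes 1/m
  The minus sign does not affect the units.

Multiplying the contributions: [m³/(kg·s²)] · [kg] · [kg] · [1/m]
Adding exponents of each base unit: kg: 1, m: 2, s: -2
SI base units of gravitational potential energy: kg·m²/s²

The claimed units m²/s² (exponents m: 2, s: -2) do not match the derived units kg·m²/s² (exponents kg: 1, m: 2, s: -2), so the claim is incorrect.

Answer: No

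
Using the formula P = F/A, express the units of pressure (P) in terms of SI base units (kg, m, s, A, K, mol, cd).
Units of each symbol in P = F/A:
  F (force): kg·m/s²
  A (area): m²  → in the denominator, contributes 1/m²

Multiplying the contributions: [kg·m/s²] · [1/m²]
Adding exponents of each base unit: kg: 1, m: -1, s: -2
SI base units of pressure: kg/(m·s²)

Answer: kg/(m·s²)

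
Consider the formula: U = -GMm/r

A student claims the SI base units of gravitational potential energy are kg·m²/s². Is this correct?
Units of each symbol in U = -GMm/r:
  G (gravitational constant): m³/(kg·s²)
  M (mass): kg
  m (mass): kg
  r (distance): m  → in the denominator, contributes 1/m
  The minus sign does not affect the units.

Multiplying the contributions: [m³/(kg·s²)] · [kg] · [kg] · [1/m]
Adding exponents of each base unit: kg: 1, m: 2, s: -2
SI base units of gravitational potential energy: kg·m²/s²

The claimed units kg·m²/s² match the derived units, so the claim is correct.

Answer: Yes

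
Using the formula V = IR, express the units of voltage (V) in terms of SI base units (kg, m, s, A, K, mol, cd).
Units of each symbol in V = IR:
  I (current): A
  R (resistance, in ohms): kg·m²/(s³·A²)

Multiplying the contributions: [A] · [kg·m²/(s³·A²)]
Adding exponents of each base unit: kg: 1, m: 2, s: -3, A: -1
SI base units of voltage: kg·m²/(s³·A)

Answer: kg·m²/(s³·A)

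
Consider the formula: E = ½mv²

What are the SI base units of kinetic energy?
Units of each symbol in E = ½mv²:
  m (mass): kg
  v (speed): m/s  → to the power 2, contributes m²/s²
  The factor ½ is dimensionless.

Multiplying the contributions: [kg] · [m²/s²]
Adding exponents of each base unit: kg: 1, m: 2, s: -2
SI base units of kinetic energy: kg·m²/s²

Answer: kg·m²/s²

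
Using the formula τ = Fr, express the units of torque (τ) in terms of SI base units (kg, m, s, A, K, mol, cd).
Units of each symbol in τ = Fr:
  F (force): kg·m/s²
  r (lever arm): m

Multiplying the contributions: [kg·m/s²] · [m]
Adding exponents of each base unit: kg: 1, m: 2, s: -2
SI base units of torque: kg·m²/s²

Answer: kg·m²/s²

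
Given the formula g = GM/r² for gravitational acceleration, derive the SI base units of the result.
Units of each symbol in g = GM/r²:
  G (gravitational constant): m³/(kg·s²)
  M (mass): kg
  r (distance): m  → to the power 2 in the denominator, contributes 1/m²

Multiplying the contributions: [m³/(kg·s²)] · [kg] · [1/m²]
Adding exponents of each base unit: m: 1, s: -2
SI base units of gravitational acceleration: m/s²

Answer: m/s²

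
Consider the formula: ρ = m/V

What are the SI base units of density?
Units of each symbol in ρ = m/V:
  m (mass): kg
  V (volume): m³  → in the denominator, contributes 1/m³

Multiplying the contributions: [kg] · [1/m³]
Adding exponents of each base unit: kg: 1, m: -3
SI base units of density: kg/m³

Answer: kg/m³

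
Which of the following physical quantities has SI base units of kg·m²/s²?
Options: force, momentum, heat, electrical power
Checking the SI base units of each option:
  force (F = ma): kg·m/s²  ✗
  momentum (p = mv): kg·m/s  ✗
  heat (Q = mcΔT): kg·m²/s²  ✓ matches
  electrical power (P = IV): kg·m²/s³  ✗

Only heat has units kg·m²/s².

Answer: heat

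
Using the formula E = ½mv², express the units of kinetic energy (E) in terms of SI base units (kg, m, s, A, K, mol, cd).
Units of each symbol in E = ½mv²:
  m (mass): kg
  v (speed): m/s  → to the power 2, contributes m²/s²
  The factor ½ is dimensionless.

Multiplying the contributions: [kg] · [m²/s²]
Adding exponents of each base unit: kg: 1, m: 2, s: -2
SI base units of kinetic energy: kg·m²/s²

Answer: kg·m²/s²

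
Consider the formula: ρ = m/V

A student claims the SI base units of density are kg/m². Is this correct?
Units of each symbol in ρ = m/V:
  m (mass): kg
  V (volume): m³  → in the denominator, contributes 1/m³

Multiplying the contributions: [kg] · [1/m³]
Adding exponents of each base unit: kg: 1, m: -3
SI base units of density: kg/m³

The claimed units kg/m² (exponents kg: 1, m: -2) do not match the derived units kg/m³ (exponents kg: 1, m: -3), so the claim is incorrect.

Answer: No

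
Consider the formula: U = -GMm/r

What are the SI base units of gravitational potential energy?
Units of each symbol in U = -GMm/r:
  G (gravitational constant): m³/(kg·s²)
  M (mass): kg
  m (mass): kg
  r (distance): m  → in the denominator, contributes 1/m
  The minus sign does not affect the units.

Multiplying the contributions: [m³/(kg·s²)] · [kg] · [kg] · [1/m]
Adding exponents of each base unit: kg: 1, m: 2, s: -2
SI base units of gravitational potential energy: kg·m²/s²

Answer: kg·m²/s²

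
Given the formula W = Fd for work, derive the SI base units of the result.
Units of each symbol in W = Fd:
  F (force): kg·m/s²
  d (displacement): m

Multiplying the contributions: [kg·m/s²] · [m]
Adding exponents of each base unit: kg: 1, m: 2, s: -2
SI base units of work: kg·m²/s²

Answer: kg·m²/s²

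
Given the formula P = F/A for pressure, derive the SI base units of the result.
Units of each symbol in P = F/A:
  F (force): kg·m/s²
  A (area): m²  → in the denominator, contributes 1/m²

Multiplying the contributions: [kg·m/s²] · [1/m²]
Adding exponents of each base unit: kg: 1, m: -1, s: -2
SI base units of pressure: kg/(m·s²)

Answer: kg/(m·s²)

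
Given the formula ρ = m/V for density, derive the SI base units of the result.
Units of each symbol in ρ = m/V:
  m (mass): kg
  V (volume): m³  → in the denominator, contributes 1/m³

Multiplying the contributions: [kg] · [1/m³]
Adding exponents of each base unit: kg: 1, m: -3
SI base units of density: kg/m³

Answer: kg/m³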